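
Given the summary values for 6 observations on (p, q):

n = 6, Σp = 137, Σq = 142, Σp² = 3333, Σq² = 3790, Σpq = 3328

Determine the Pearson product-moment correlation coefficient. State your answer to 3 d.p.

r = (nΣpq − ΣpΣq) / √[(nΣp² − (Σp)²)(nΣq² − (Σq)²)]
Numerator: 6×3328 − 137×142 = 514
Denominator: √[(19998 − 18769)(22740 − 20164)] = √[1229 × 2576] = 1779.2987
r = 514 / 1779.2987 ≈ 0.289

0.289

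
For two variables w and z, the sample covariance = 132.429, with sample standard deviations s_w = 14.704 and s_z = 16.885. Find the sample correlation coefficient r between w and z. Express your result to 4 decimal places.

r = Cov(w,z) / (s_w · s_z) = 132.429 / (14.704 × 16.885)
  = 132.429 / 248.2770 ≈ 0.5334

0.5334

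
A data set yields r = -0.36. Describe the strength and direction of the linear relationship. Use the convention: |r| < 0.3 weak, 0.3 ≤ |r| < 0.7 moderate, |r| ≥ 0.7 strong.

moderate negative

r = -0.36 < 0 so the relationship is negative.
|r| = 0.36, which falls in the moderate range.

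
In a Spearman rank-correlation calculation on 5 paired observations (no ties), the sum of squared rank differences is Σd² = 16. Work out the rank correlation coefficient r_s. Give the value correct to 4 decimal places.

ρ = 1 − 6Σd² / [n(n²−1)] = 1 − 6×16 / (5×24)
  = 1 − 96/120 = 1 − 0.80000 ≈ 0.2000

0.2000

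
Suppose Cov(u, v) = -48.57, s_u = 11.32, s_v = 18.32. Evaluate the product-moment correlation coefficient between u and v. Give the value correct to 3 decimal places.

r = Cov(u,v) / (s_u · s_v) = -48.57 / (11.32 × 18.32)
  = -48.57 / 207.3824 ≈ -0.234

-0.234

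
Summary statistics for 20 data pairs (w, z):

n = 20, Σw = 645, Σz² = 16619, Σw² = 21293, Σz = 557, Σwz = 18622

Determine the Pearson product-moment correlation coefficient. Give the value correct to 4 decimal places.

0.8930

r = (nΣwz − ΣwΣz) / √[(nΣw² − (Σw)²)(nΣz² − (Σz)²)]
Numerator: 20×18622 − 645×557 = 13175
Denominator: √[(425860 − 416025)(332380 − 310249)] = √[9835 × 22131] = 14753.2500
r = 13175 / 14753.2500 ≈ 0.8930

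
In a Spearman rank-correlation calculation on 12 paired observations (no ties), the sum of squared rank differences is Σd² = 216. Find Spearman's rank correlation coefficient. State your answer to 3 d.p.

ρ = 1 − 6Σd² / [n(n²−1)] = 1 − 6×216 / (12×143)
  = 1 − 1296/1716 = 1 − 0.7552 ≈ 0.245

0.245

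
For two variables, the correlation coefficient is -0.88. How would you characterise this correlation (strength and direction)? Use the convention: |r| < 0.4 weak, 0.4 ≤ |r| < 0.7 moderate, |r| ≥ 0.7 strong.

strong negative

r = -0.88 < 0 so the relationship is negative.
|r| = 0.88, which falls in the strong range.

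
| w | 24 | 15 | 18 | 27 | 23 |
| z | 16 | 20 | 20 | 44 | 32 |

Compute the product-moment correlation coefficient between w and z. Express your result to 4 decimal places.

0.6436

n = 5, Σw = 107, Σz = 132, Σw² = 2383, Σz² = 4016, Σwz = 2968
nΣwz − ΣwΣz = 14840 − 14124 = 716
nΣw² − (Σw)² = 11915 − 11449 = 466; nΣz² − (Σz)² = 20080 − 17424 = 2656
r = 716 / √(466 × 2656) = 716 / 1112.5179 ≈ 0.6436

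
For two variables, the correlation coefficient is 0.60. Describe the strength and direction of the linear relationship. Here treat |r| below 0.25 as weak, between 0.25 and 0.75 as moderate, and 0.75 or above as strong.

r = 0.60 > 0 so the relationship is positive.
|r| = 0.60, which falls in the moderate range.

moderate positive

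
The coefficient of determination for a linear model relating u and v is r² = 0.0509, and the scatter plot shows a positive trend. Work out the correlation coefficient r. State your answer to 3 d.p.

|r| = √0.0509 = 0.226
The association is positive, so r = 0.226.

0.226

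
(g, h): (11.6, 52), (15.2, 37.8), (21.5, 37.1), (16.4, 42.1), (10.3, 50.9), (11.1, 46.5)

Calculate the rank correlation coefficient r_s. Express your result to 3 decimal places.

-0.771

Rank g: 3, 4, 6, 5, 1, 2
Rank h: 6, 2, 1, 3, 5, 4
d = rank(g) − rank(h): -3, 2, 5, 2, -4, -2; Σd² = 62
ρ = 1 − 6Σd² / [n(n²−1)] = 1 − 6×62 / (6×35) = 1 − 372/210 ≈ -0.771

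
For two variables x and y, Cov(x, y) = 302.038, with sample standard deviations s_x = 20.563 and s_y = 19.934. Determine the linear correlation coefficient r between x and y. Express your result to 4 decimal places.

0.7369

r = Cov(x,y) / (s_x · s_y) = 302.038 / (20.563 × 19.934)
  = 302.038 / 409.9028 ≈ 0.7369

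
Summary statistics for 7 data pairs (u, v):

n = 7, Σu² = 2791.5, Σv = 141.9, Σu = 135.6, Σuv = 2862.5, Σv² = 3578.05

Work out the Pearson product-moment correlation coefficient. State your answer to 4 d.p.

0.3344

r = (nΣuv − ΣuΣv) / √[(nΣu² − (Σu)²)(nΣv² − (Σv)²)]
Numerator: 7×2862.5 − 135.6×141.9 = 795.86
Denominator: √[(19540.5 − 18387.36)(25046.35 − 20135.61)] = √[1153.14 × 4910.74] = 2379.6577
r = 795.86 / 2379.6577 ≈ 0.3344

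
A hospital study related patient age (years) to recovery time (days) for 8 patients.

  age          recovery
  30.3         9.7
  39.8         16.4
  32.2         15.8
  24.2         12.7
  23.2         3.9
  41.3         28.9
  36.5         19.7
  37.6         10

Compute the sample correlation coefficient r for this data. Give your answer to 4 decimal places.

n = 8, Σx = 265.1, Σy = 117.1, Σx² = 9114.55, Σy² = 2112.49, Σxy = 4141.83
nΣxy − ΣxΣy = 33134.64 − 31043.21 = 2091.43
nΣx² − (Σx)² = 72916.4 − 70278.01 = 2638.39; nΣy² − (Σy)² = 16899.92 − 13712.41 = 3187.51
r = 2091.43 / √(2638.39 × 3187.51) = 2091.43 / 2899.9818 ≈ 0.7212

0.7212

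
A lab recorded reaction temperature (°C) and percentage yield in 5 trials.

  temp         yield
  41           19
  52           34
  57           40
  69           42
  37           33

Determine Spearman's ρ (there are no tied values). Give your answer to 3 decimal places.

0.900

Rank temp: 2, 3, 4, 5, 1
Rank yield: 1, 3, 4, 5, 2
d = rank(temp) − rank(yield): 1, 0, 0, 0, -1; Σd² = 2
ρ = 1 − 6Σd² / [n(n²−1)] = 1 − 6×2 / (5×24) = 1 − 12/120 ≈ 0.900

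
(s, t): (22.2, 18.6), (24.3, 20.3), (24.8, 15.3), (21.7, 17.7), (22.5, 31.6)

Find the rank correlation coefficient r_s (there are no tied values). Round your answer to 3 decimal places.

-0.100

Rank s: 2, 4, 5, 1, 3
Rank t: 3, 4, 1, 2, 5
d = rank(s) − rank(t): -1, 0, 4, -1, -2; Σd² = 22
ρ = 1 − 6Σd² / [n(n²−1)] = 1 − 6×22 / (5×24) = 1 − 132/120 ≈ -0.100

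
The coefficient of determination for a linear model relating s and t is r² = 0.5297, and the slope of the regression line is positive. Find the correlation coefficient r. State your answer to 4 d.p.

0.7278

|r| = √0.5297 = 0.7278
The association is positive, so r = 0.7278.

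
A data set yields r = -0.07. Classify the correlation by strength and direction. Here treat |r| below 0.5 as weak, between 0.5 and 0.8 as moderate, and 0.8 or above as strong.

weak negative

r = -0.07 < 0 so the relationship is negative.
|r| = 0.07, which falls in the weak range.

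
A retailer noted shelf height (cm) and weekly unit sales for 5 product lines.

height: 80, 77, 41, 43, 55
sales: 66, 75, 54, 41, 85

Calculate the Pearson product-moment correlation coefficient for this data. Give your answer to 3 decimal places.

0.552

n = 5, Σx = 296, Σy = 321, Σx² = 18884, Σy² = 21803, Σxy = 19707
nΣxy − ΣxΣy = 98535 − 95016 = 3519
nΣx² − (Σx)² = 94420 − 87616 = 6804; nΣy² − (Σy)² = 109015 − 103041 = 5974
r = 3519 / √(6804 × 5974) = 3519 / 6375.5075 ≈ 0.552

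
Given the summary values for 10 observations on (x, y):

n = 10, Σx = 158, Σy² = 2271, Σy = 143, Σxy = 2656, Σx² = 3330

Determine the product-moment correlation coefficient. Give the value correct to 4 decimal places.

r = (nΣxy − ΣxΣy) / √[(nΣx² − (Σx)²)(nΣy² − (Σy)²)]
Numerator: 10×2656 − 158×143 = 3966
Denominator: √[(33300 − 24964)(22710 − 20449)] = √[8336 × 2261] = 4341.3933
r = 3966 / 4341.3933 ≈ 0.9135

0.9135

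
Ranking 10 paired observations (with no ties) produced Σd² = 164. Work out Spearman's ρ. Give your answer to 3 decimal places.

0.006

ρ = 1 − 6Σd² / [n(n²−1)] = 1 − 6×164 / (10×99)
  = 1 − 984/990 = 1 − 0.9939 ≈ 0.006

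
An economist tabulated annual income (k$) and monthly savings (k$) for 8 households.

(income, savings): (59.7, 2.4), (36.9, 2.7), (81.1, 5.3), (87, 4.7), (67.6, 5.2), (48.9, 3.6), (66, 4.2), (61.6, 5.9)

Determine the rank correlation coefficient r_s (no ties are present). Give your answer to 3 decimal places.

Rank income: 3, 1, 7, 8, 6, 2, 5, 4
Rank savings: 1, 2, 7, 5, 6, 3, 4, 8
d = rank(income) − rank(savings): 2, -1, 0, 3, 0, -1, 1, -4; Σd² = 32
ρ = 1 − 6Σd² / [n(n²−1)] = 1 − 6×32 / (8×63) = 1 − 192/504 ≈ 0.619

0.619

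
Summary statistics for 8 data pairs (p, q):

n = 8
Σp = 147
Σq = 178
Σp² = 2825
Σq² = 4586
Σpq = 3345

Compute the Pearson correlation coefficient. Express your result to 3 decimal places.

r = (nΣpq − ΣpΣq) / √[(nΣp² − (Σp)²)(nΣq² − (Σq)²)]
Numerator: 8×3345 − 147×178 = 594
Denominator: √[(22600 − 21609)(36688 − 31684)] = √[991 × 5004] = 2226.8731
r = 594 / 2226.8731 ≈ 0.267

0.267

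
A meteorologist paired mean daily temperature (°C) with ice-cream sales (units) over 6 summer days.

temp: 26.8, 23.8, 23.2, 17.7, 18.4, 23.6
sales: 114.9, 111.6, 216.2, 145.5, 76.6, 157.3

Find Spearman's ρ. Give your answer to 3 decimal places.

-0.086

Rank temp: 6, 5, 3, 1, 2, 4
Rank sales: 3, 2, 6, 4, 1, 5
d = rank(temp) − rank(sales): 3, 3, -3, -3, 1, -1; Σd² = 38
ρ = 1 − 6Σd² / [n(n²−1)] = 1 − 6×38 / (6×35) = 1 − 228/210 ≈ -0.086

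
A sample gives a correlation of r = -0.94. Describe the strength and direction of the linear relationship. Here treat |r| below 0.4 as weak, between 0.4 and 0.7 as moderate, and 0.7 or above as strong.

r = -0.94 < 0 so the relationship is negative.
|r| = 0.94, which falls in the strong range.

strong negative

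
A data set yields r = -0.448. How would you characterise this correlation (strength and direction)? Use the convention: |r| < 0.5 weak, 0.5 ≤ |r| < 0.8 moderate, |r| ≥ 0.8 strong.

r = -0.448 < 0 so the relationship is negative.
|r| = 0.448, which falls in the weak range.

weak negative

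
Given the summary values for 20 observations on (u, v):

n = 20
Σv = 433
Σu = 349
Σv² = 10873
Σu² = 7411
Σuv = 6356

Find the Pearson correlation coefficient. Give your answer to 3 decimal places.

-0.853

r = (nΣuv − ΣuΣv) / √[(nΣu² − (Σu)²)(nΣv² − (Σv)²)]
Numerator: 20×6356 − 349×433 = -23997
Denominator: √[(148220 − 121801)(217460 − 187489)] = √[26419 × 29971] = 28139.0094
r = -23997 / 28139.0094 ≈ -0.853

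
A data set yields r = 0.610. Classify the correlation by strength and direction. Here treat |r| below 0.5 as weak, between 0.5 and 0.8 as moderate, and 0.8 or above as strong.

moderate positive

r = 0.610 > 0 so the relationship is positive.
|r| = 0.610, which falls in the moderate range.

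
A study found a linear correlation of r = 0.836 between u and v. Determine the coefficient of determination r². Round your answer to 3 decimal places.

r² = (0.836)² = 0.699

0.699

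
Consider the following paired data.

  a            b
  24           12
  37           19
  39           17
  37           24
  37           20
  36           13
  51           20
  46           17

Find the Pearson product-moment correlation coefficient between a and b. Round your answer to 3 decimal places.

n = 8, Σa = 307, Σb = 142, Σa² = 12217, Σb² = 2628, Σab = 5552
nΣab − ΣaΣb = 44416 − 43594 = 822
nΣa² − (Σa)² = 97736 − 94249 = 3487; nΣb² − (Σb)² = 21024 − 20164 = 860
r = 822 / √(3487 × 860) = 822 / 1731.7101 ≈ 0.475

0.475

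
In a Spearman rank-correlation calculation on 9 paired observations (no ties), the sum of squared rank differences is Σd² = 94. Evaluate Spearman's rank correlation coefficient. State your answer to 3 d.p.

ρ = 1 − 6Σd² / [n(n²−1)] = 1 − 6×94 / (9×80)
  = 1 − 564/720 = 1 − 0.7833 ≈ 0.217

0.217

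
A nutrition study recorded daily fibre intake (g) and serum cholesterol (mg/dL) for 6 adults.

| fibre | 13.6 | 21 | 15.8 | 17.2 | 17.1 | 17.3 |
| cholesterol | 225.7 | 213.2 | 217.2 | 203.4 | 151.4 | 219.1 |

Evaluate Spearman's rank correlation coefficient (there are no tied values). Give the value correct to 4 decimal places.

-0.3143

Rank fibre: 1, 6, 2, 4, 3, 5
Rank cholesterol: 6, 3, 4, 2, 1, 5
d = rank(fibre) − rank(cholesterol): -5, 3, -2, 2, 2, 0; Σd² = 46
ρ = 1 − 6Σd² / [n(n²−1)] = 1 − 6×46 / (6×35) = 1 − 276/210 ≈ -0.3143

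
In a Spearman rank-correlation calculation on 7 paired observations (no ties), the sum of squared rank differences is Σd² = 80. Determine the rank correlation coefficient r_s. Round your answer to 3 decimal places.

ρ = 1 − 6Σd² / [n(n²−1)] = 1 − 6×80 / (7×48)
  = 1 − 480/336 = 1 − 1.4286 ≈ -0.429

-0.429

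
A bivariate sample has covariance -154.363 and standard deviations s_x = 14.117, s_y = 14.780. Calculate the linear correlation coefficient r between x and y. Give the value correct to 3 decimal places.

r = Cov(x,y) / (s_x · s_y) = -154.363 / (14.117 × 14.780)
  = -154.363 / 208.6493 ≈ -0.740

-0.740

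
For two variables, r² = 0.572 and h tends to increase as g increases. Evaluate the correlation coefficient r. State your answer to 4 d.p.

|r| = √0.572 = 0.7563
The association is positive, so r = 0.7563.

0.7563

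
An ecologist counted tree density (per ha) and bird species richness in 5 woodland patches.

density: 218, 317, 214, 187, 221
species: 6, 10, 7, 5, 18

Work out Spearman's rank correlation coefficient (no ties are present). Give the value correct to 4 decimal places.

Rank density: 3, 5, 2, 1, 4
Rank species: 2, 4, 3, 1, 5
d = rank(density) − rank(species): 1, 1, -1, 0, -1; Σd² = 4
ρ = 1 − 6Σd² / [n(n²−1)] = 1 − 6×4 / (5×24) = 1 − 24/120 ≈ 0.8000

0.8000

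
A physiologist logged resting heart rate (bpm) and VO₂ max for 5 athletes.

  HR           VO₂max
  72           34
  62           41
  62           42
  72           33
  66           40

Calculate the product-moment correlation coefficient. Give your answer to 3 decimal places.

-0.976

n = 5, Σx = 334, Σy = 190, Σx² = 22412, Σy² = 7290, Σxy = 12610
nΣxy − ΣxΣy = 63050 − 63460 = -410
nΣx² − (Σx)² = 112060 − 111556 = 504; nΣy² − (Σy)² = 36450 − 36100 = 350
r = -410 / √(504 × 350) = -410 / 420.0000 ≈ -0.976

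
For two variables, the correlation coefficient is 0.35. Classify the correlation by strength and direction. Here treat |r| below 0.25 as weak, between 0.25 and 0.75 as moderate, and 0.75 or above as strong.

moderate positive

r = 0.35 > 0 so the relationship is positive.
|r| = 0.35, which falls in the moderate range.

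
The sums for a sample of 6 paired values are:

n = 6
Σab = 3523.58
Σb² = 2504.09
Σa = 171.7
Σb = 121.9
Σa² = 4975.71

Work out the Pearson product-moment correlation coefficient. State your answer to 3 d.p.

0.851

r = (nΣab − ΣaΣb) / √[(nΣa² − (Σa)²)(nΣb² − (Σb)²)]
Numerator: 6×3523.58 − 171.7×121.9 = 211.25
Denominator: √[(29854.26 − 29480.89)(15024.54 − 14859.61)] = √[373.37 × 164.93] = 248.1530
r = 211.25 / 248.1530 ≈ 0.851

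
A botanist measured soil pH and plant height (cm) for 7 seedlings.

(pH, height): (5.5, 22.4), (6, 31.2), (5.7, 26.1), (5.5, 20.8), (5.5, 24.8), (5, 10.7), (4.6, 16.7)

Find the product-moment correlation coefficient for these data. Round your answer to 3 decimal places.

n = 7, Σx = 37.8, Σy = 152.7, Σx² = 205.4, Σy² = 3597.47, Σxy = 840.29
nΣxy − ΣxΣy = 5882.03 − 5772.06 = 109.97
nΣx² − (Σx)² = 1437.8 − 1428.84 = 8.96; nΣy² − (Σy)² = 25182.29 − 23317.29 = 1865
r = 109.97 / √(8.96 × 1865) = 109.97 / 129.2687 ≈ 0.851

0.851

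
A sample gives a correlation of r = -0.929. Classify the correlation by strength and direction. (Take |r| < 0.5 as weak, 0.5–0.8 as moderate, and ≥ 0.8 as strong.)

strong negative

r = -0.929 < 0 so the relationship is negative.
|r| = 0.929, which falls in the strong range.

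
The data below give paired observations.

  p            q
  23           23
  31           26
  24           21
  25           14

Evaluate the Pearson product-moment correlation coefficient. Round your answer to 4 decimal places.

n = 4, Σp = 103, Σq = 84, Σp² = 2691, Σq² = 1842, Σpq = 2189
nΣpq − ΣpΣq = 8756 − 8652 = 104
nΣp² − (Σp)² = 10764 − 10609 = 155; nΣq² − (Σq)² = 7368 − 7056 = 312
r = 104 / √(155 × 312) = 104 / 219.9091 ≈ 0.4729

0.4729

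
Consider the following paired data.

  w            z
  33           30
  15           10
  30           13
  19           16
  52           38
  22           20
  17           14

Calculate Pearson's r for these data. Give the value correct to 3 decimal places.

n = 7, Σw = 188, Σz = 141, Σw² = 6052, Σz² = 3465, Σwz = 4488
nΣwz − ΣwΣz = 31416 − 26508 = 4908
nΣw² − (Σw)² = 42364 − 35344 = 7020; nΣz² − (Σz)² = 24255 − 19881 = 4374
r = 4908 / √(7020 × 4374) = 4908 / 5541.2526 ≈ 0.886

0.886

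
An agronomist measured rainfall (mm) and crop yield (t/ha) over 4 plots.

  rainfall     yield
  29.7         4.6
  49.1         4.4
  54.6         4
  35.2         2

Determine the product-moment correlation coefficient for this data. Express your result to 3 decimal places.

n = 4, Σx = 168.6, Σy = 15, Σx² = 7513.1, Σy² = 60.52, Σxy = 641.46
nΣxy − ΣxΣy = 2565.84 − 2529 = 36.84
nΣx² − (Σx)² = 30052.4 − 28425.96 = 1626.44; nΣy² − (Σy)² = 242.08 − 225 = 17.08
r = 36.84 / √(1626.44 × 17.08) = 36.84 / 166.6721 ≈ 0.221

0.221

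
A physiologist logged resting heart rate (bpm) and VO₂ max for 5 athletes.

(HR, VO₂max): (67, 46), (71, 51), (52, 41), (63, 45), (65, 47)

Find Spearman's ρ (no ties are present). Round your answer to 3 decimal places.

Rank HR: 4, 5, 1, 2, 3
Rank VO₂max: 3, 5, 1, 2, 4
d = rank(HR) − rank(VO₂max): 1, 0, 0, 0, -1; Σd² = 2
ρ = 1 − 6Σd² / [n(n²−1)] = 1 − 6×2 / (5×24) = 1 − 12/120 ≈ 0.900

0.900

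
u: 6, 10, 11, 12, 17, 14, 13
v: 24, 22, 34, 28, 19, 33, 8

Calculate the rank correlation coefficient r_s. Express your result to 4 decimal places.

-0.2143

Rank u: 1, 2, 3, 4, 7, 6, 5
Rank v: 4, 3, 7, 5, 2, 6, 1
d = rank(u) − rank(v): -3, -1, -4, -1, 5, 0, 4; Σd² = 68
ρ = 1 − 6Σd² / [n(n²−1)] = 1 − 6×68 / (7×48) = 1 − 408/336 ≈ -0.2143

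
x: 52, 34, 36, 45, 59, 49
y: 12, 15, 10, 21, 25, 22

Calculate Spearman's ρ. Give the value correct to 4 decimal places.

Rank x: 5, 1, 2, 3, 6, 4
Rank y: 2, 3, 1, 4, 6, 5
d = rank(x) − rank(y): 3, -2, 1, -1, 0, -1; Σd² = 16
ρ = 1 − 6Σd² / [n(n²−1)] = 1 − 6×16 / (6×35) = 1 − 96/210 ≈ 0.5429

0.5429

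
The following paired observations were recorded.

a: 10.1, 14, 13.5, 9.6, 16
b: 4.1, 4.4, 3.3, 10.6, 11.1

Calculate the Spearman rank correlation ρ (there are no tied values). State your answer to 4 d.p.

Rank a: 2, 4, 3, 1, 5
Rank b: 2, 3, 1, 4, 5
d = rank(a) − rank(b): 0, 1, 2, -3, 0; Σd² = 14
ρ = 1 − 6Σd² / [n(n²−1)] = 1 − 6×14 / (5×24) = 1 − 84/120 ≈ 0.3000

0.3000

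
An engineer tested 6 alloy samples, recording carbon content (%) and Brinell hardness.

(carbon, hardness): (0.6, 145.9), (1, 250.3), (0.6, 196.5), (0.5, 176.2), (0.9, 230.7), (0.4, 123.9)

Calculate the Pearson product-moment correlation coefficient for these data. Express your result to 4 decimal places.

n = 6, Σx = 4, Σy = 1123.5, Σx² = 2.94, Σy² = 222169.29, Σxy = 801.03
nΣxy − ΣxΣy = 4806.18 − 4494 = 312.18
nΣx² − (Σx)² = 17.64 − 16 = 1.64; nΣy² − (Σy)² = 1333015.74 − 1262252.25 = 70763.49
r = 312.18 / √(1.64 × 70763.49) = 312.18 / 340.6642 ≈ 0.9164

0.9164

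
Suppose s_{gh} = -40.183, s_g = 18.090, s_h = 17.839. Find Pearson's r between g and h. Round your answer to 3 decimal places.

r = Cov(g,h) / (s_g · s_h) = -40.183 / (18.090 × 17.839)
  = -40.183 / 322.7075 ≈ -0.125

-0.125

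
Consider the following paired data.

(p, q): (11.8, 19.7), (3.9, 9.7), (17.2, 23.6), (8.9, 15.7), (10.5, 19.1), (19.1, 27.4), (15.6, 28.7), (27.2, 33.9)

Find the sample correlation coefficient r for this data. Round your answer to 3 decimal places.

0.956

n = 8, Σp = 114.2, Σq = 177.8, Σp² = 1987.76, Σq² = 4374.1, Σpq = 2909.63
nΣpq − ΣpΣq = 23277.04 − 20304.76 = 2972.28
nΣp² − (Σp)² = 15902.08 − 13041.64 = 2860.44; nΣq² − (Σq)² = 34992.8 − 31612.84 = 3379.96
r = 2972.28 / √(2860.44 × 3379.96) = 2972.28 / 3109.3686 ≈ 0.956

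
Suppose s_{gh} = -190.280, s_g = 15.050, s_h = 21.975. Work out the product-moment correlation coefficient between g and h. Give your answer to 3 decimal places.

r = Cov(g,h) / (s_g · s_h) = -190.280 / (15.050 × 21.975)
  = -190.280 / 330.7238 ≈ -0.575

-0.575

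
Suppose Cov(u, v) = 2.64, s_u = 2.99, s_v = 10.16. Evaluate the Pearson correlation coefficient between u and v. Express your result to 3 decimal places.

0.087

r = Cov(u,v) / (s_u · s_v) = 2.64 / (2.99 × 10.16)
  = 2.64 / 30.3784 ≈ 0.087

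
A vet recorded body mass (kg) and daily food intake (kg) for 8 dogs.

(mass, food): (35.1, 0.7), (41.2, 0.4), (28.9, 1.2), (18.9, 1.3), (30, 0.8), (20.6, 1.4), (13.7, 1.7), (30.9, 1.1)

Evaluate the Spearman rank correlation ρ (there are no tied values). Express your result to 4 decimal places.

Rank mass: 7, 8, 4, 2, 5, 3, 1, 6
Rank food: 2, 1, 5, 6, 3, 7, 8, 4
d = rank(mass) − rank(food): 5, 7, -1, -4, 2, -4, -7, 2; Σd² = 164
ρ = 1 − 6Σd² / [n(n²−1)] = 1 − 6×164 / (8×63) = 1 − 984/504 ≈ -0.9524

-0.9524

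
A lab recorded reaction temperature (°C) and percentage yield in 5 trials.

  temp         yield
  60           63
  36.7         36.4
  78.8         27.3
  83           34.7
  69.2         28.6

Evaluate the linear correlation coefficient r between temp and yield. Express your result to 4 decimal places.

n = 5, Σx = 327.7, Σy = 190, Σx² = 22833.97, Σy² = 8061.3, Σxy = 12126.34
nΣxy − ΣxΣy = 60631.7 − 62263 = -1631.3
nΣx² − (Σx)² = 114169.85 − 107387.29 = 6782.56; nΣy² − (Σy)² = 40306.5 − 36100 = 4206.5
r = -1631.3 / √(6782.56 × 4206.5) = -1631.3 / 5341.4266 ≈ -0.3054

-0.3054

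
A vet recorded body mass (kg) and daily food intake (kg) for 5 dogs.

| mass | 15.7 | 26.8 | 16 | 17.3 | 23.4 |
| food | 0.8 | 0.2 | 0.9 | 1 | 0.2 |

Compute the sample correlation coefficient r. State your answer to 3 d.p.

n = 5, Σx = 99.2, Σy = 3.1, Σx² = 2067.58, Σy² = 2.53, Σxy = 54.3
nΣxy − ΣxΣy = 271.5 − 307.52 = -36.02
nΣx² − (Σx)² = 10337.9 − 9840.64 = 497.26; nΣy² − (Σy)² = 12.65 − 9.61 = 3.04
r = -36.02 / √(497.26 × 3.04) = -36.02 / 38.8802 ≈ -0.926

-0.926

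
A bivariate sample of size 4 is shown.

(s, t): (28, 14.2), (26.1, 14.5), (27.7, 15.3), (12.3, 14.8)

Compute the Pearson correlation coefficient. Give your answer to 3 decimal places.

n = 4, Σs = 94.1, Σt = 58.8, Σs² = 2383.79, Σt² = 865.02, Σst = 1381.9
nΣst − ΣsΣt = 5527.6 − 5533.08 = -5.48
nΣs² − (Σs)² = 9535.16 − 8854.81 = 680.35; nΣt² − (Σt)² = 3460.08 − 3457.44 = 2.64
r = -5.48 / √(680.35 × 2.64) = -5.48 / 42.3807 ≈ -0.129

-0.129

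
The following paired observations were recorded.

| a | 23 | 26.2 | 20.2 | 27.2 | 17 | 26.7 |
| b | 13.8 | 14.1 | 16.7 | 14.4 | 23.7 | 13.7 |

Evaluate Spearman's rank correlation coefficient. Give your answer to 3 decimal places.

-0.600

Rank a: 3, 4, 2, 6, 1, 5
Rank b: 2, 3, 5, 4, 6, 1
d = rank(a) − rank(b): 1, 1, -3, 2, -5, 4; Σd² = 56
ρ = 1 − 6Σd² / [n(n²−1)] = 1 − 6×56 / (6×35) = 1 − 336/210 ≈ -0.600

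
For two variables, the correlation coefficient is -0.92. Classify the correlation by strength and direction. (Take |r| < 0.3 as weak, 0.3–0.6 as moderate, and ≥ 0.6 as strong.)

strong negative

r = -0.92 < 0 so the relationship is negative.
|r| = 0.92, which falls in the strong range.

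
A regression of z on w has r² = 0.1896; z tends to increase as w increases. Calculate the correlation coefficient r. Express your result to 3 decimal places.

0.435

|r| = √0.1896 = 0.435
The association is positive, so r = 0.435.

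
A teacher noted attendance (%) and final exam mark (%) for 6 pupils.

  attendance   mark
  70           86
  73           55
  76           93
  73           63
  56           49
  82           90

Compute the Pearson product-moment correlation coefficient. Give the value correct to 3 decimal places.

n = 6, Σx = 430, Σy = 436, Σx² = 31194, Σy² = 33540, Σxy = 31826
nΣxy − ΣxΣy = 190956 − 187480 = 3476
nΣx² − (Σx)² = 187164 − 184900 = 2264; nΣy² − (Σy)² = 201240 − 190096 = 11144
r = 3476 / √(2264 × 11144) = 3476 / 5022.9489 ≈ 0.692

0.692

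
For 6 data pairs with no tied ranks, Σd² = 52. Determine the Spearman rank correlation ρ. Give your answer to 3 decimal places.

-0.486

ρ = 1 − 6Σd² / [n(n²−1)] = 1 − 6×52 / (6×35)
  = 1 − 312/210 = 1 − 1.4857 ≈ -0.486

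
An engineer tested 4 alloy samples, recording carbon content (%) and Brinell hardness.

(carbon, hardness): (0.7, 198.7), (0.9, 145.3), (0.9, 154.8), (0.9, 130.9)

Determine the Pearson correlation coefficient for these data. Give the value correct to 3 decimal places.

-0.942

n = 4, Σx = 3.4, Σy = 629.7, Σx² = 2.92, Σy² = 101691.63, Σxy = 526.99
nΣxy − ΣxΣy = 2107.96 − 2140.98 = -33.02
nΣx² − (Σx)² = 11.68 − 11.56 = 0.12; nΣy² − (Σy)² = 406766.52 − 396522.09 = 10244.43
r = -33.02 / √(0.12 × 10244.43) = -33.02 / 35.0618 ≈ -0.942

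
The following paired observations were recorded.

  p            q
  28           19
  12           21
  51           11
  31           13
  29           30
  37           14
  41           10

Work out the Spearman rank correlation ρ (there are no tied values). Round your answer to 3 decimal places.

Rank p: 2, 1, 7, 4, 3, 5, 6
Rank q: 5, 6, 2, 3, 7, 4, 1
d = rank(p) − rank(q): -3, -5, 5, 1, -4, 1, 5; Σd² = 102
ρ = 1 − 6Σd² / [n(n²−1)] = 1 − 6×102 / (7×48) = 1 − 612/336 ≈ -0.821

-0.821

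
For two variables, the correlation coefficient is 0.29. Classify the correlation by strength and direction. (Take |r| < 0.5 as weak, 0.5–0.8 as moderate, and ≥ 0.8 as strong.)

weak positive

r = 0.29 > 0 so the relationship is positive.
|r| = 0.29, which falls in the weak range.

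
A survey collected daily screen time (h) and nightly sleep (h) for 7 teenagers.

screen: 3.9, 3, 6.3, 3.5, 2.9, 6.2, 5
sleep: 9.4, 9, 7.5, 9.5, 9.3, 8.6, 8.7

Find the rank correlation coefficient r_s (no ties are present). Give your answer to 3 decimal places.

Rank screen: 4, 2, 7, 3, 1, 6, 5
Rank sleep: 6, 4, 1, 7, 5, 2, 3
d = rank(screen) − rank(sleep): -2, -2, 6, -4, -4, 4, 2; Σd² = 96
ρ = 1 − 6Σd² / [n(n²−1)] = 1 − 6×96 / (7×48) = 1 − 576/336 ≈ -0.714

-0.714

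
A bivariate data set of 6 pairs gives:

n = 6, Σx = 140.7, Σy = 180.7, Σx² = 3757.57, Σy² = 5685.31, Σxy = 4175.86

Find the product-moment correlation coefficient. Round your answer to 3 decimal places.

r = (nΣxy − ΣxΣy) / √[(nΣx² − (Σx)²)(nΣy² − (Σy)²)]
Numerator: 6×4175.86 − 140.7×180.7 = -369.33
Denominator: √[(22545.42 − 19796.49)(34111.86 − 32652.49)] = √[2748.93 × 1459.37] = 2002.9244
r = -369.33 / 2002.9244 ≈ -0.184

-0.184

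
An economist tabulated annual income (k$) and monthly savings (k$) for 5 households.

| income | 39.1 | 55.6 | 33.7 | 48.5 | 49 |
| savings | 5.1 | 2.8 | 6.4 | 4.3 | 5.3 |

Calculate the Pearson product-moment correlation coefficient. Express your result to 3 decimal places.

n = 5, Σx = 225.9, Σy = 23.9, Σx² = 10509.11, Σy² = 121.39, Σxy = 1039.02
nΣxy − ΣxΣy = 5195.1 − 5399.01 = -203.91
nΣx² − (Σx)² = 52545.55 − 51030.81 = 1514.74; nΣy² − (Σy)² = 606.95 − 571.21 = 35.74
r = -203.91 / √(1514.74 × 35.74) = -203.91 / 232.6732 ≈ -0.876

-0.876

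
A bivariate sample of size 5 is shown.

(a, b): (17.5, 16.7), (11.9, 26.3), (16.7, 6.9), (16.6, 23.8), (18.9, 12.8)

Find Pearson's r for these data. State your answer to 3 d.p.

n = 5, Σa = 81.6, Σb = 86.5, Σa² = 1359.52, Σb² = 1748.47, Σab = 1357.45
nΣab − ΣaΣb = 6787.25 − 7058.4 = -271.15
nΣa² − (Σa)² = 6797.6 − 6658.56 = 139.04; nΣb² − (Σb)² = 8742.35 − 7482.25 = 1260.1
r = -271.15 / √(139.04 × 1260.1) = -271.15 / 418.5741 ≈ -0.648

-0.648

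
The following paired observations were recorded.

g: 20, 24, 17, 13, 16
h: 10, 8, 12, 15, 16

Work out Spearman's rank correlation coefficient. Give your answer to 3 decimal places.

Rank g: 4, 5, 3, 1, 2
Rank h: 2, 1, 3, 4, 5
d = rank(g) − rank(h): 2, 4, 0, -3, -3; Σd² = 38
ρ = 1 − 6Σd² / [n(n²−1)] = 1 − 6×38 / (5×24) = 1 − 228/120 ≈ -0.900

-0.900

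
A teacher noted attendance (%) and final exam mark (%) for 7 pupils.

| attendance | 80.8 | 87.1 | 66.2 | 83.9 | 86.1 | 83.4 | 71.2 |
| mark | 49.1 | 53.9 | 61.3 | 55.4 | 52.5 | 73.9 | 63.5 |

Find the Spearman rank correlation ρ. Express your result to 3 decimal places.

Rank attendance: 3, 7, 1, 5, 6, 4, 2
Rank mark: 1, 3, 5, 4, 2, 7, 6
d = rank(attendance) − rank(mark): 2, 4, -4, 1, 4, -3, -4; Σd² = 78
ρ = 1 − 6Σd² / [n(n²−1)] = 1 − 6×78 / (7×48) = 1 − 468/336 ≈ -0.393

-0.393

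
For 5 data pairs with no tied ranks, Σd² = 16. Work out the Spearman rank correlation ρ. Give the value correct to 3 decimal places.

0.200

ρ = 1 − 6Σd² / [n(n²−1)] = 1 − 6×16 / (5×24)
  = 1 − 96/120 = 1 − 0.8000 ≈ 0.200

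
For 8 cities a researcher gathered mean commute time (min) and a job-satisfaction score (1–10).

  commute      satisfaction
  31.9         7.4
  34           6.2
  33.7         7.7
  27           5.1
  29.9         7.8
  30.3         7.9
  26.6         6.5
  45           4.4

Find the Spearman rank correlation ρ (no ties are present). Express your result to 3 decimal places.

-0.262

Rank commute: 5, 7, 6, 2, 3, 4, 1, 8
Rank satisfaction: 5, 3, 6, 2, 7, 8, 4, 1
d = rank(commute) − rank(satisfaction): 0, 4, 0, 0, -4, -4, -3, 7; Σd² = 106
ρ = 1 − 6Σd² / [n(n²−1)] = 1 − 6×106 / (8×63) = 1 − 636/504 ≈ -0.262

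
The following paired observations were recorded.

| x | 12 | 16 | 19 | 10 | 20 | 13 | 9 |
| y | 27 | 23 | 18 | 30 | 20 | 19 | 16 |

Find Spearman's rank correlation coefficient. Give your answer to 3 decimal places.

-0.071

Rank x: 3, 5, 6, 2, 7, 4, 1
Rank y: 6, 5, 2, 7, 4, 3, 1
d = rank(x) − rank(y): -3, 0, 4, -5, 3, 1, 0; Σd² = 60
ρ = 1 − 6Σd² / [n(n²−1)] = 1 − 6×60 / (7×48) = 1 − 360/336 ≈ -0.071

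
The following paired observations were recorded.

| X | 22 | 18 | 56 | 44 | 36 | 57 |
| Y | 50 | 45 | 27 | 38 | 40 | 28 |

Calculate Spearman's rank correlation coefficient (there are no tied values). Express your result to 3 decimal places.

-0.886

Rank X: 2, 1, 5, 4, 3, 6
Rank Y: 6, 5, 1, 3, 4, 2
d = rank(X) − rank(Y): -4, -4, 4, 1, -1, 4; Σd² = 66
ρ = 1 − 6Σd² / [n(n²−1)] = 1 − 6×66 / (6×35) = 1 − 396/210 ≈ -0.886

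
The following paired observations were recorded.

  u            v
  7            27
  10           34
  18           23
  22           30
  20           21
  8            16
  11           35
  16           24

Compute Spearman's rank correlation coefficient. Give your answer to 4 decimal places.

Rank u: 1, 3, 6, 8, 7, 2, 4, 5
Rank v: 5, 7, 3, 6, 2, 1, 8, 4
d = rank(u) − rank(v): -4, -4, 3, 2, 5, 1, -4, 1; Σd² = 88
ρ = 1 − 6Σd² / [n(n²−1)] = 1 − 6×88 / (8×63) = 1 − 528/504 ≈ -0.0476

-0.0476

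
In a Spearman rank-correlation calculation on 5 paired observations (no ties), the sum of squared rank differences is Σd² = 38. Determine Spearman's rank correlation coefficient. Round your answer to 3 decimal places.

ρ = 1 − 6Σd² / [n(n²−1)] = 1 − 6×38 / (5×24)
  = 1 − 228/120 = 1 − 1.9000 ≈ -0.900

-0.900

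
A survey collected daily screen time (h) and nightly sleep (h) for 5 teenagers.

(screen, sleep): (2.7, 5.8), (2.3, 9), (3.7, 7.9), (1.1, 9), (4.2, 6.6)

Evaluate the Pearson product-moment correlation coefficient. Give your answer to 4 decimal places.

-0.5773

n = 5, Σx = 14, Σy = 38.3, Σx² = 45.12, Σy² = 301.61, Σxy = 103.21
nΣxy − ΣxΣy = 516.05 − 536.2 = -20.15
nΣx² − (Σx)² = 225.6 − 196 = 29.6; nΣy² − (Σy)² = 1508.05 − 1466.89 = 41.16
r = -20.15 / √(29.6 × 41.16) = -20.15 / 34.9047 ≈ -0.5773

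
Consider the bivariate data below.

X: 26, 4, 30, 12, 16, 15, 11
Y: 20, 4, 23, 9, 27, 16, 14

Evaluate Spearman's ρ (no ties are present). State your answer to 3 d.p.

Rank X: 6, 1, 7, 3, 5, 4, 2
Rank Y: 5, 1, 6, 2, 7, 4, 3
d = rank(X) − rank(Y): 1, 0, 1, 1, -2, 0, -1; Σd² = 8
ρ = 1 − 6Σd² / [n(n²−1)] = 1 − 6×8 / (7×48) = 1 − 48/336 ≈ 0.857

0.857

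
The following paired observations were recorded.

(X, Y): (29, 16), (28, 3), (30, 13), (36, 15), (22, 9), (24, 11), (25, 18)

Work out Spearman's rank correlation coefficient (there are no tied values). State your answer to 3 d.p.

Rank X: 5, 4, 6, 7, 1, 2, 3
Rank Y: 6, 1, 4, 5, 2, 3, 7
d = rank(X) − rank(Y): -1, 3, 2, 2, -1, -1, -4; Σd² = 36
ρ = 1 − 6Σd² / [n(n²−1)] = 1 − 6×36 / (7×48) = 1 − 216/336 ≈ 0.357

0.357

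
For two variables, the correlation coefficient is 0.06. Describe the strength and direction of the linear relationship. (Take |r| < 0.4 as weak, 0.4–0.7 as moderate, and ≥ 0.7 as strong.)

r = 0.06 > 0 so the relationship is positive.
|r| = 0.06, which falls in the weak range.

weak positive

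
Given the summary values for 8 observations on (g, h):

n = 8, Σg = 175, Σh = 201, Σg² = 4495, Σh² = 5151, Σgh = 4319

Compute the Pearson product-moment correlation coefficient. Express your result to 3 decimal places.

-0.300

r = (nΣgh − ΣgΣh) / √[(nΣg² − (Σg)²)(nΣh² − (Σh)²)]
Numerator: 8×4319 − 175×201 = -623
Denominator: √[(35960 − 30625)(41208 − 40401)] = √[5335 × 807] = 2074.9325
r = -623 / 2074.9325 ≈ -0.300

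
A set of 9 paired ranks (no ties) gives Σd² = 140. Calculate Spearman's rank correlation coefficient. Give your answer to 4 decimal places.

ρ = 1 − 6Σd² / [n(n²−1)] = 1 − 6×140 / (9×80)
  = 1 − 840/720 = 1 − 1.16667 ≈ -0.1667

-0.1667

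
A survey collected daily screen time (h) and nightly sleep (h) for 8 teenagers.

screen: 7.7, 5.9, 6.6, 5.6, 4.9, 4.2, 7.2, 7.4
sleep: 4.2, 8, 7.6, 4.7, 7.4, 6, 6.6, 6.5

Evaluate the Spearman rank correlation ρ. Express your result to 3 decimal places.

-0.190

Rank screen: 8, 4, 5, 3, 2, 1, 6, 7
Rank sleep: 1, 8, 7, 2, 6, 3, 5, 4
d = rank(screen) − rank(sleep): 7, -4, -2, 1, -4, -2, 1, 3; Σd² = 100
ρ = 1 − 6Σd² / [n(n²−1)] = 1 − 6×100 / (8×63) = 1 − 600/504 ≈ -0.190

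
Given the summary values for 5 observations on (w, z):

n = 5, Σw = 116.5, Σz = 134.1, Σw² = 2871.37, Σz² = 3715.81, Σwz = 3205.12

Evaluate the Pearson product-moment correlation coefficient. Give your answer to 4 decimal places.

0.5891

r = (nΣwz − ΣwΣz) / √[(nΣw² − (Σw)²)(nΣz² − (Σz)²)]
Numerator: 5×3205.12 − 116.5×134.1 = 402.95
Denominator: √[(14356.85 − 13572.25)(18579.05 − 17982.81)] = √[784.6 × 596.24] = 683.9663
r = 402.95 / 683.9663 ≈ 0.5891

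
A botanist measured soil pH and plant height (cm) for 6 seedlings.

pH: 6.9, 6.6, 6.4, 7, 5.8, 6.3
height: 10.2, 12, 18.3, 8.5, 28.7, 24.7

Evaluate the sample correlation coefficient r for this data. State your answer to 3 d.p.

-0.957

n = 6, Σx = 39, Σy = 102.4, Σx² = 254.46, Σy² = 2088.96, Σxy = 648.27
nΣxy − ΣxΣy = 3889.62 − 3993.6 = -103.98
nΣx² − (Σx)² = 1526.76 − 1521 = 5.76; nΣy² − (Σy)² = 12533.76 − 10485.76 = 2048
r = -103.98 / √(5.76 × 2048) = -103.98 / 108.6116 ≈ -0.957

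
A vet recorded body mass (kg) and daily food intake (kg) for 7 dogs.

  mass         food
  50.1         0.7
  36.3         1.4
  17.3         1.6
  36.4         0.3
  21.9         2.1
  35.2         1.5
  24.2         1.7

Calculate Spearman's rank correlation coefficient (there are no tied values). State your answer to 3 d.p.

Rank mass: 7, 5, 1, 6, 2, 4, 3
Rank food: 2, 3, 5, 1, 7, 4, 6
d = rank(mass) − rank(food): 5, 2, -4, 5, -5, 0, -3; Σd² = 104
ρ = 1 − 6Σd² / [n(n²−1)] = 1 − 6×104 / (7×48) = 1 − 624/336 ≈ -0.857

-0.857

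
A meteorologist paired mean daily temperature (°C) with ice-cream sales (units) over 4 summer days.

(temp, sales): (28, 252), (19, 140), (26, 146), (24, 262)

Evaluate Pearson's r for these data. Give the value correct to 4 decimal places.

0.5231

n = 4, Σx = 97, Σy = 800, Σx² = 2397, Σy² = 173064, Σxy = 19800
nΣxy − ΣxΣy = 79200 − 77600 = 1600
nΣx² − (Σx)² = 9588 − 9409 = 179; nΣy² − (Σy)² = 692256 − 640000 = 52256
r = 1600 / √(179 × 52256) = 1600 / 3058.4022 ≈ 0.5231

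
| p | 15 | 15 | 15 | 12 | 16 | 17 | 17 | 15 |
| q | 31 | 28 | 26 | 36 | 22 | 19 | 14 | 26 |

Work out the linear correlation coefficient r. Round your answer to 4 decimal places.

n = 8, Σp = 122, Σq = 202, Σp² = 1878, Σq² = 5434, Σpq = 3010
nΣpq − ΣpΣq = 24080 − 24644 = -564
nΣp² − (Σp)² = 15024 − 14884 = 140; nΣq² − (Σq)² = 43472 − 40804 = 2668
r = -564 / √(140 × 2668) = -564 / 611.1628 ≈ -0.9228

-0.9228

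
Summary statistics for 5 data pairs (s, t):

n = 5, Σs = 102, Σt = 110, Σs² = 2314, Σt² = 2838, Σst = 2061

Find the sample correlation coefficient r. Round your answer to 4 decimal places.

r = (nΣst − ΣsΣt) / √[(nΣs² − (Σs)²)(nΣt² − (Σt)²)]
Numerator: 5×2061 − 102×110 = -915
Denominator: √[(11570 − 10404)(14190 − 12100)] = √[1166 × 2090] = 1561.0701
r = -915 / 1561.0701 ≈ -0.5861

-0.5861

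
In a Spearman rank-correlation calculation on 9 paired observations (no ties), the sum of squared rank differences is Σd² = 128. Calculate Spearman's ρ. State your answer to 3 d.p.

-0.067

ρ = 1 − 6Σd² / [n(n²−1)] = 1 − 6×128 / (9×80)
  = 1 − 768/720 = 1 − 1.0667 ≈ -0.067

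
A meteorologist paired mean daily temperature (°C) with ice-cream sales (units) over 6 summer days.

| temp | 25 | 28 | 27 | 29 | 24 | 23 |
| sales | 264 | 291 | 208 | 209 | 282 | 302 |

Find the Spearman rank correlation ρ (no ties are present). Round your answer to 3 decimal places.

Rank temp: 3, 5, 4, 6, 2, 1
Rank sales: 3, 5, 1, 2, 4, 6
d = rank(temp) − rank(sales): 0, 0, 3, 4, -2, -5; Σd² = 54
ρ = 1 − 6Σd² / [n(n²−1)] = 1 − 6×54 / (6×35) = 1 − 324/210 ≈ -0.543

-0.543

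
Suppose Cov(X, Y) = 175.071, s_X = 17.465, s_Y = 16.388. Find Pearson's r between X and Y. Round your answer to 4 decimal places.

0.6117

r = Cov(X,Y) / (s_X · s_Y) = 175.071 / (17.465 × 16.388)
  = 175.071 / 286.2164 ≈ 0.6117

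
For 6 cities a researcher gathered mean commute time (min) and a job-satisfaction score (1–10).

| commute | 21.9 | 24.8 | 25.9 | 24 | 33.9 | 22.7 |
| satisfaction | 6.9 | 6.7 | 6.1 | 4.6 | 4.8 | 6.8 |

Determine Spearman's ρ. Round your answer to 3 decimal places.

Rank commute: 1, 4, 5, 3, 6, 2
Rank satisfaction: 6, 4, 3, 1, 2, 5
d = rank(commute) − rank(satisfaction): -5, 0, 2, 2, 4, -3; Σd² = 58
ρ = 1 − 6Σd² / [n(n²−1)] = 1 − 6×58 / (6×35) = 1 − 348/210 ≈ -0.657

-0.657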